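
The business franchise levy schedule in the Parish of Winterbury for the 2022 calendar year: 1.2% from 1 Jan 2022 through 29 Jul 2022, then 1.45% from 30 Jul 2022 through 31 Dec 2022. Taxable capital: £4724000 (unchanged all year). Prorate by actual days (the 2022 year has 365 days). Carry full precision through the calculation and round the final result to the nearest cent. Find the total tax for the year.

£61703.21

1 Jan – 29 Jul 2022: 210 days at 1.2% → £4724000 × 1.2% × 210/365 = £32615.0137
30 Jul – 31 Dec 2022: 155 days at 1.45% → £4724000 × 1.45% × 155/365 = £29088.1918
Total = £61703.2055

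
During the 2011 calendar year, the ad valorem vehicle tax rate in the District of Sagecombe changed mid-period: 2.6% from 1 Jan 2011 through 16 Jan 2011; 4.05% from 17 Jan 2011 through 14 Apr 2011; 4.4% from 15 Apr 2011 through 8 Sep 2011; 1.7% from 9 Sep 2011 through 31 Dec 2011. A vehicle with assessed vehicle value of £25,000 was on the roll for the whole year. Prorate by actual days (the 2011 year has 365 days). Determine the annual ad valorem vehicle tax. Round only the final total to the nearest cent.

£848.36

1 Jan – 16 Jan 2011: 16 days at 2.6% → £25,000 × 2.6% × 16/365 = £28.4932
17 Jan – 14 Apr 2011: 88 days at 4.05% → £25,000 × 4.05% × 88/365 = £244.1096
15 Apr – 8 Sep 2011: 147 days at 4.4% → £25,000 × 4.4% × 147/365 = £443.0137
9 Sep – 31 Dec 2011: 114 days at 1.7% → £25,000 × 1.7% × 114/365 = £132.7397
Total = £848.3562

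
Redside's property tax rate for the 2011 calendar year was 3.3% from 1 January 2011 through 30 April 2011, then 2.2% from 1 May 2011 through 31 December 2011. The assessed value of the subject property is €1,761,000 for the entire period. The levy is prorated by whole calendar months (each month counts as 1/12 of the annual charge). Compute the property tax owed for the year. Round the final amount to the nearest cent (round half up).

€45,199.00

1 January – 30 April 2011: 4 months at 3.3% → €1,761,000 × 3.3% × 4/12 = €19,371.0000
1 May – 31 December 2011: 8 months at 2.2% → €1,761,000 × 2.2% × 8/12 = €25,828.0000
Total = €45,199.0000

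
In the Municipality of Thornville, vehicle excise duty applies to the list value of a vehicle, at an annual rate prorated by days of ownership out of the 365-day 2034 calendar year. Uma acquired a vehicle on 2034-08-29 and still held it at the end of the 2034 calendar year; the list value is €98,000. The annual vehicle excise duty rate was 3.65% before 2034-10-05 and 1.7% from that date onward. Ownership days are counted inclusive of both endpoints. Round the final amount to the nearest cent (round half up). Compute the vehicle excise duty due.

€764.27

2034-08-29 to 2034-10-04: 37 days at 3.65% → €98,000 × 3.65% × 37/365 = €362.6000
2034-10-05 to 2034-12-31: 88 days at 1.7% → €98,000 × 1.7% × 88/365 = €401.6658
Total = €764.2658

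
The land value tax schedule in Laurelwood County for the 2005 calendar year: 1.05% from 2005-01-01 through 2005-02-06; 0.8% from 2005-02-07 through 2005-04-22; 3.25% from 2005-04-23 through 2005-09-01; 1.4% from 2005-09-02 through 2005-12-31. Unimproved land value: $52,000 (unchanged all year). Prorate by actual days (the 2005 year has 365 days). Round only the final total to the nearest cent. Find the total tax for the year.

$993.34

2005-01-01 to 2005-02-06: 37 days at 1.05% → $52,000 × 1.05% × 37/365 = $55.3479
2005-02-07 to 2005-04-22: 75 days at 0.8% → $52,000 × 0.8% × 75/365 = $85.4795
2005-04-23 to 2005-09-01: 132 days at 3.25% → $52,000 × 3.25% × 132/365 = $611.1781
2005-09-02 to 2005-12-31: 121 days at 1.4% → $52,000 × 1.4% × 121/365 = $241.3370
Total = $993.3425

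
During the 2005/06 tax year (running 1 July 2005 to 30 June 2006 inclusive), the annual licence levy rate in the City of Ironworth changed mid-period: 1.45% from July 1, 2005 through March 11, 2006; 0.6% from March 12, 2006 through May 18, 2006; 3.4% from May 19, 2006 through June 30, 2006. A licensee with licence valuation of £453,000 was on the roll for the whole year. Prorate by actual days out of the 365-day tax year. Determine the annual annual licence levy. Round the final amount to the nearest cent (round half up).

£6,891.81

July 1, 2005 – March 11, 2006: 254 days at 1.45% → £453,000 × 1.45% × 254/365 = £4,570.9562
March 12 – May 18, 2006: 68 days at 0.6% → £453,000 × 0.6% × 68/365 = £506.3671
May 19 – June 30, 2006: 43 days at 3.4% → £453,000 × 3.4% × 43/365 = £1,814.4822
Total = £6,891.8055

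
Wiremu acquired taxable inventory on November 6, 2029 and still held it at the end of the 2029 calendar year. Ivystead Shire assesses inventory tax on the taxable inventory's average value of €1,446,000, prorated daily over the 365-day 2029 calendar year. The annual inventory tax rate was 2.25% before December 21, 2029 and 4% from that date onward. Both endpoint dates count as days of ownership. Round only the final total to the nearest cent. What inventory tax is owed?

November 6 – December 20, 2029: 45 days at 2.25% → €1,446,000 × 2.25% × 45/365 = €4,011.1644
December 21 – December 31, 2029: 11 days at 4% → €1,446,000 × 4% × 11/365 = €1,743.1233
Total = €5,754.2877

€5,754.29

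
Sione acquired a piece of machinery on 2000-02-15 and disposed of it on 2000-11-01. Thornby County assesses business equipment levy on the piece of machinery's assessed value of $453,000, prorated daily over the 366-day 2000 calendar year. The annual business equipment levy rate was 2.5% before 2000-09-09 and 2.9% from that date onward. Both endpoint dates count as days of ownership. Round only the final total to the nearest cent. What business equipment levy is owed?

$8,343.37

2000-02-15 to 2000-09-08: 207 days at 2.5% → $453,000 × 2.5% × 207/366 = $6,405.1230
2000-09-09 to 2000-11-01: 54 days at 2.9% → $453,000 × 2.9% × 54/366 = $1,938.2459
Total = $8,343.3689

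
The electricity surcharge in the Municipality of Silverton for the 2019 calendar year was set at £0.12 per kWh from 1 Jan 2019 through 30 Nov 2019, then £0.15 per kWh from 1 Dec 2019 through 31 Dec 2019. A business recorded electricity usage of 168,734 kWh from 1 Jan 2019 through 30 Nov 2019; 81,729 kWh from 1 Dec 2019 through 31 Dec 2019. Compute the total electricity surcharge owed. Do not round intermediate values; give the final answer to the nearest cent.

£32,507.43

1 Jan – 30 Nov 2019: 168,734 kWh at £0.12/kWh → £20,248.08
1 Dec – 31 Dec 2019: 81,729 kWh at £0.15/kWh → £12,259.35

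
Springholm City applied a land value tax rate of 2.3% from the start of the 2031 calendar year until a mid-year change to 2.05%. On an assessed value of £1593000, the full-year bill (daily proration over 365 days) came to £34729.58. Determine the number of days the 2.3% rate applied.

Let d = days at the first rate; then 365 − d days at the second rate.
£1593000 × [2.3%·d + 2.05%·(365−d)] / 365 = £34729.58
Solving gives d = 190, so the new rate took effect on 10 July 2031.

190 days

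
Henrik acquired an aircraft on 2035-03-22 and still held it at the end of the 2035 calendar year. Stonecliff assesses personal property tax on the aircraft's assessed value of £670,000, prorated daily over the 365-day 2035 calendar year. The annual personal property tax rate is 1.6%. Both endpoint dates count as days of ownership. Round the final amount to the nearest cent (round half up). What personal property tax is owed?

£8,370.41

Days held (2035-03-22 to 2035-12-31): 285 out of 365
Tax = £670,000 × 1.6% × 285/365 = £8,370.4110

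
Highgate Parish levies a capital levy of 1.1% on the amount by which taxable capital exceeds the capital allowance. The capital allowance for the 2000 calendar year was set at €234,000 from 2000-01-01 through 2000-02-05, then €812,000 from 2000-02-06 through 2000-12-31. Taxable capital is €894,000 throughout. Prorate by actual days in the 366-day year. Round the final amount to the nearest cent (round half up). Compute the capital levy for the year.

€1,527.38

2000-01-01 to 2000-02-05: 36 days, exemption €234,000 → (€894,000 − €234,000) × 1.1% × 36/366 = €714.0984
2000-02-06 to 2000-12-31: 330 days, exemption €812,000 → (€894,000 − €812,000) × 1.1% × 330/366 = €813.2787
Total = €1,527.3770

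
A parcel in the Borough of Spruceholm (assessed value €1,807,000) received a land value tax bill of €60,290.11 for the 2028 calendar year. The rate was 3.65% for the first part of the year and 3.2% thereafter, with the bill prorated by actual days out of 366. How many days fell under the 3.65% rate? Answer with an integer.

111 days

Let d = days at the first rate; then 366 − d days at the second rate.
€1,807,000 × [3.65%·d + 3.2%·(366−d)] / 366 = €60,290.11
Solving gives d = 111, so the new rate took effect on April 21, 2028.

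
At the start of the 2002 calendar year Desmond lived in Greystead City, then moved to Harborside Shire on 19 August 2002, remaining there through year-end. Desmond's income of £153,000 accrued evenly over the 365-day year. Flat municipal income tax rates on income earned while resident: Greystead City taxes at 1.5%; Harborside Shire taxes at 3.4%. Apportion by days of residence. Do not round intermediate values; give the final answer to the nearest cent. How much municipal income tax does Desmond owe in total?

£3,370.19

Greystead City, 1 January – 18 August 2002: 230 days → £153,000 × 1.5% × 230/365 = £1,446.1644
Harborside Shire, 19 August – 31 December 2002: 135 days → £153,000 × 3.4% × 135/365 = £1,924.0274
Total = £3,370.1918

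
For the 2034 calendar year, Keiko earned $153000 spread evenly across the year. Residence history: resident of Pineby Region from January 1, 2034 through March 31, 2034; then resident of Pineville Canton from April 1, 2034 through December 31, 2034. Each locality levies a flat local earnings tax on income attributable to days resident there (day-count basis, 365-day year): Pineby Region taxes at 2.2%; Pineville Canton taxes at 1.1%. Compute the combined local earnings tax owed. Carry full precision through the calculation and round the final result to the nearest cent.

Pineby Region, January 1 – March 31, 2034: 90 days → $153000 × 2.2% × 90/365 = $829.9726
Pineville Canton, April 1 – December 31, 2034: 275 days → $153000 × 1.1% × 275/365 = $1268.0137
Total = $2097.9863

$2097.99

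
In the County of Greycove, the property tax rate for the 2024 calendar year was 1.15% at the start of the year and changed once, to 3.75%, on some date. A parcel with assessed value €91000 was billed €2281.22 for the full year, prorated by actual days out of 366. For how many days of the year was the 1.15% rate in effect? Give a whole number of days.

175 days

Let d = days at the first rate; then 366 − d days at the second rate.
€91000 × [1.15%·d + 3.75%·(366−d)] / 366 = €2281.22
Solving gives d = 175, so the new rate took effect on 24 Jun 2024.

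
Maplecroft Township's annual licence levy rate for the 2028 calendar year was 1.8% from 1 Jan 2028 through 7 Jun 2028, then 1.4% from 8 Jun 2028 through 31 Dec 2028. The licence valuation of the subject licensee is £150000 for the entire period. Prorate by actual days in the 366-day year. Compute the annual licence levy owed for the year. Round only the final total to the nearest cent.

£2360.66

1 Jan – 7 Jun 2028: 159 days at 1.8% → £150000 × 1.8% × 159/366 = £1172.9508
8 Jun – 31 Dec 2028: 207 days at 1.4% → £150000 × 1.4% × 207/366 = £1187.7049
Total = £2360.6557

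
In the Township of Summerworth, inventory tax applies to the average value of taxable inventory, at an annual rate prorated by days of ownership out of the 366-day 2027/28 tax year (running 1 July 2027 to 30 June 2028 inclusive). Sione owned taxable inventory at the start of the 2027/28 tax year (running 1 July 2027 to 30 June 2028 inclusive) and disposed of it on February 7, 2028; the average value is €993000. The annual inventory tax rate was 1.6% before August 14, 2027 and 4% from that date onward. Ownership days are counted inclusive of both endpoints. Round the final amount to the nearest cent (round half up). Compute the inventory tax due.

€21227.41

July 1 – August 13, 2027: 44 days at 1.6% → €993000 × 1.6% × 44/366 = €1910.0328
August 14, 2027 – February 7, 2028: 178 days at 4% → €993000 × 4% × 178/366 = €19317.3770
Total = €21227.4098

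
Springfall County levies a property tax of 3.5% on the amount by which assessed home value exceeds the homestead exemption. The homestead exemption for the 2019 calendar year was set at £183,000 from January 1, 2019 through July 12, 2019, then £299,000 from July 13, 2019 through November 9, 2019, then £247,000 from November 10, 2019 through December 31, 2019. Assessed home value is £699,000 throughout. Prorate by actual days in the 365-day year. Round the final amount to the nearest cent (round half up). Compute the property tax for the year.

£16,406.08

January 1 – July 12, 2019: 193 days, exemption £183,000 → (£699,000 − £183,000) × 3.5% × 193/365 = £9,549.5342
July 13 – November 9, 2019: 120 days, exemption £299,000 → (£699,000 − £299,000) × 3.5% × 120/365 = £4,602.7397
November 10 – December 31, 2019: 52 days, exemption £247,000 → (£699,000 − £247,000) × 3.5% × 52/365 = £2,253.8082
Total = £16,406.0822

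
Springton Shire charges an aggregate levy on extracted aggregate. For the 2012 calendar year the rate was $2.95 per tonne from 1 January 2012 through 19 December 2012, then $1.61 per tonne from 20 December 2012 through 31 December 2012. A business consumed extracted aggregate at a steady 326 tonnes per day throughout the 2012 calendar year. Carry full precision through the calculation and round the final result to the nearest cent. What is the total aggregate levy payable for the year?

1 January – 19 December 2012: 354 days × 326 tonnes/day = 115,404 tonnes at $2.95/tonne → $340,441.80
20 December – 31 December 2012: 12 days × 326 tonnes/day = 3,912 tonnes at $1.61/tonne → $6,298.32

$346,740.12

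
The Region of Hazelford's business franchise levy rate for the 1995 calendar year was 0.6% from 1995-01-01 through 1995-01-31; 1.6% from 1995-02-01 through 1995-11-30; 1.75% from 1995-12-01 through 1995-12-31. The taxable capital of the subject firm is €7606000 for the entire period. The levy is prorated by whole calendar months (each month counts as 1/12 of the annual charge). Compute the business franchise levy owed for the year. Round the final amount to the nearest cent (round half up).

1995-01-01 to 1995-01-31: 1 month at 0.6% → €7606000 × 0.6% × 1/12 = €3803.0000
1995-02-01 to 1995-11-30: 10 months at 1.6% → €7606000 × 1.6% × 10/12 = €101413.3333
1995-12-01 to 1995-12-31: 1 month at 1.75% → €7606000 × 1.75% × 1/12 = €11092.0833
Total = €116308.4167

€116308.42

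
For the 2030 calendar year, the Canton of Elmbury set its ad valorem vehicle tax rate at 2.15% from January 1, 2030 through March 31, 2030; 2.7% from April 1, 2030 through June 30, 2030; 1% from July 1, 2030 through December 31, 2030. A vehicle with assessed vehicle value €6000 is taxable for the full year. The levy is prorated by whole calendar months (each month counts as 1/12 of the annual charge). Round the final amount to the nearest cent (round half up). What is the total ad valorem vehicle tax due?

January 1 – March 31, 2030: 3 months at 2.15% → €6000 × 2.15% × 3/12 = €32.2500
April 1 – June 30, 2030: 3 months at 2.7% → €6000 × 2.7% × 3/12 = €40.5000
July 1 – December 31, 2030: 6 months at 1% → €6000 × 1% × 6/12 = €30.0000
Total = €102.7500

€102.75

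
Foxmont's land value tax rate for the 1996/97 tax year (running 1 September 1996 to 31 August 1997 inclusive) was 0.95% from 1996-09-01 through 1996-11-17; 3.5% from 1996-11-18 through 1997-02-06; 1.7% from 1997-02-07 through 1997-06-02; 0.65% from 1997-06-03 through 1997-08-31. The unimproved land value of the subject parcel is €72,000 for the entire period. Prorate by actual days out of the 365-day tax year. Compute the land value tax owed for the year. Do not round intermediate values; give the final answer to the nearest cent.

€1,209.80

1996-09-01 to 1996-11-17: 78 days at 0.95% → €72,000 × 0.95% × 78/365 = €146.1699
1996-11-18 to 1997-02-06: 81 days at 3.5% → €72,000 × 3.5% × 81/365 = €559.2329
1997-02-07 to 1997-06-02: 116 days at 1.7% → €72,000 × 1.7% × 116/365 = €388.9973
1997-06-03 to 1997-08-31: 90 days at 0.65% → €72,000 × 0.65% × 90/365 = €115.3973
Total = €1,209.7973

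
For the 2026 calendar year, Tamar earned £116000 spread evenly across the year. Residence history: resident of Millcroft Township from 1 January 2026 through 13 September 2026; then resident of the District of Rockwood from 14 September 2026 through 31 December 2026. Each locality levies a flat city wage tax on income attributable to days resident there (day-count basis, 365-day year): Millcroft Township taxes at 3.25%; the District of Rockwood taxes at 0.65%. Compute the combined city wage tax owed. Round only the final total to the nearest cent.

£2869.33

Millcroft Township, 1 January – 13 September 2026: 256 days → £116000 × 3.25% × 256/365 = £2644.1644
The District of Rockwood, 14 September – 31 December 2026: 109 days → £116000 × 0.65% × 109/365 = £225.1671
Total = £2869.3315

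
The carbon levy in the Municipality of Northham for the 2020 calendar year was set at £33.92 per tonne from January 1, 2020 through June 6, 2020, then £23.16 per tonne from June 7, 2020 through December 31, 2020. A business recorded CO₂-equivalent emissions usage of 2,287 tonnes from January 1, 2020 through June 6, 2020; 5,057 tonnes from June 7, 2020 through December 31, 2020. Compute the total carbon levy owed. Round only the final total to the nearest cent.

January 1 – June 6, 2020: 2,287 tonnes at £33.92/tonne → £77,575.04
June 7 – December 31, 2020: 5,057 tonnes at £23.16/tonne → £117,120.12

£194,695.16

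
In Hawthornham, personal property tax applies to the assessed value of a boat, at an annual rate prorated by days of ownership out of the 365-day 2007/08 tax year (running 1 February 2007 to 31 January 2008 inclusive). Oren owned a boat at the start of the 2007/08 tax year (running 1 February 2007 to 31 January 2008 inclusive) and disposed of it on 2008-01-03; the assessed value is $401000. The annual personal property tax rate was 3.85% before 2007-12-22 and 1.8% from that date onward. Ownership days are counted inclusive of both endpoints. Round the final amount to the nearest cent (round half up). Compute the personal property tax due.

2007-02-01 to 2007-12-21: 324 days at 3.85% → $401000 × 3.85% × 324/365 = $13704.3123
2007-12-22 to 2008-01-03: 13 days at 1.8% → $401000 × 1.8% × 13/365 = $257.0795
Total = $13961.3918

$13961.39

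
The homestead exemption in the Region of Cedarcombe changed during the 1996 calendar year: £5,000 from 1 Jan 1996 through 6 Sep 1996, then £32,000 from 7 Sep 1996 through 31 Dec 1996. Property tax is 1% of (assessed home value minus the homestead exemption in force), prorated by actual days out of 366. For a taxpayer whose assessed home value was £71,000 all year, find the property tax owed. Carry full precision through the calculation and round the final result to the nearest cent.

1 Jan – 6 Sep 1996: 250 days, exemption £5,000 → (£71,000 − £5,000) × 1% × 250/366 = £450.8197
7 Sep – 31 Dec 1996: 116 days, exemption £32,000 → (£71,000 − £32,000) × 1% × 116/366 = £123.6066
Total = £574.4262

£574.43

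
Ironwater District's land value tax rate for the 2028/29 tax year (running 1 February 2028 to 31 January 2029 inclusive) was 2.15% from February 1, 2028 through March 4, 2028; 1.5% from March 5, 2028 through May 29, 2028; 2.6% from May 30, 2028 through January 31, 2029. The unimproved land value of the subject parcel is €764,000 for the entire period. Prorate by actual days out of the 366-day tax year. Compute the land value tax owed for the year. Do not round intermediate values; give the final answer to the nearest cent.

February 1 – March 4, 2028: 33 days at 2.15% → €764,000 × 2.15% × 33/366 = €1,481.0328
March 5 – May 29, 2028: 86 days at 1.5% → €764,000 × 1.5% × 86/366 = €2,692.7869
May 30, 2028 – January 31, 2029: 247 days at 2.6% → €764,000 × 2.6% × 247/366 = €13,405.4863
Total = €17,579.3060

€17,579.31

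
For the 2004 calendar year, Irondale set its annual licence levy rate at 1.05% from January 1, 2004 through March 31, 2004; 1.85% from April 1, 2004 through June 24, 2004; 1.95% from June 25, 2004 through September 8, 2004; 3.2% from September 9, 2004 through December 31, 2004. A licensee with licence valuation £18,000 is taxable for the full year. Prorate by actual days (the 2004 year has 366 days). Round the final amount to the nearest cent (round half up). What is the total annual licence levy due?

£376.62

January 1 – March 31, 2004: 91 days at 1.05% → £18,000 × 1.05% × 91/366 = £46.9918
April 1 – June 24, 2004: 85 days at 1.85% → £18,000 × 1.85% × 85/366 = £77.3361
June 25 – September 8, 2004: 76 days at 1.95% → £18,000 × 1.95% × 76/366 = £72.8852
September 9 – December 31, 2004: 114 days at 3.2% → £18,000 × 3.2% × 114/366 = £179.4098
Total = £376.6230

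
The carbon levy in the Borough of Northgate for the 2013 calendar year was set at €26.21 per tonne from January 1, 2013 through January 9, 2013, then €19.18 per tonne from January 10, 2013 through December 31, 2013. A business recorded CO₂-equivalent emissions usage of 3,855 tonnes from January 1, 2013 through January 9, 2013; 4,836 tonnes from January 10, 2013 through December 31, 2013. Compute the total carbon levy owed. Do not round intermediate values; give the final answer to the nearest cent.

€193,794.03

January 1 – January 9, 2013: 3,855 tonnes at €26.21/tonne → €101,039.55
January 10 – December 31, 2013: 4,836 tonnes at €19.18/tonne → €92,754.48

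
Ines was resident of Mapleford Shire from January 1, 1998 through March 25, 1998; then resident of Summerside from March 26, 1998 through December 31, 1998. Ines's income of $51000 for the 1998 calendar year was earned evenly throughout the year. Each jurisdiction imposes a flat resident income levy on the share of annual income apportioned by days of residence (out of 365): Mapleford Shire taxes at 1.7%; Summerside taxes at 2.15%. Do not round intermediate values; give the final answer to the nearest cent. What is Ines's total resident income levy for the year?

Mapleford Shire, January 1 – March 25, 1998: 84 days → $51000 × 1.7% × 84/365 = $199.5288
Summerside, March 26 – December 31, 1998: 281 days → $51000 × 2.15% × 281/365 = $844.1548
Total = $1043.6836

$1043.68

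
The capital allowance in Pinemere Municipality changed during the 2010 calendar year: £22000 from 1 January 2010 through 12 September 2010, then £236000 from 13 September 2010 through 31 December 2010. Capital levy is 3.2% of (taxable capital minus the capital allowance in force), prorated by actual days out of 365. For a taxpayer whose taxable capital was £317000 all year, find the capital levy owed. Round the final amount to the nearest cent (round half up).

1 January – 12 September 2010: 255 days, exemption £22000 → (£317000 − £22000) × 3.2% × 255/365 = £6595.0685
13 September – 31 December 2010: 110 days, exemption £236000 → (£317000 − £236000) × 3.2% × 110/365 = £781.1507
Total = £7376.2192

£7376.22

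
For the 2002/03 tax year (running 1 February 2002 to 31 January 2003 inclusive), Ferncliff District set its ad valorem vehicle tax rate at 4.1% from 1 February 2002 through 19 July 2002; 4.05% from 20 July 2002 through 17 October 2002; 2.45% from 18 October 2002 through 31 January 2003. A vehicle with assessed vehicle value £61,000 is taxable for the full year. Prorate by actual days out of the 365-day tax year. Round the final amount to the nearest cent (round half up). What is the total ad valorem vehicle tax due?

£2,201.18

1 February – 19 July 2002: 169 days at 4.1% → £61,000 × 4.1% × 169/365 = £1,157.9973
20 July – 17 October 2002: 90 days at 4.05% → £61,000 × 4.05% × 90/365 = £609.1644
18 October 2002 – 31 January 2003: 106 days at 2.45% → £61,000 × 2.45% × 106/365 = £434.0192
Total = £2,201.1808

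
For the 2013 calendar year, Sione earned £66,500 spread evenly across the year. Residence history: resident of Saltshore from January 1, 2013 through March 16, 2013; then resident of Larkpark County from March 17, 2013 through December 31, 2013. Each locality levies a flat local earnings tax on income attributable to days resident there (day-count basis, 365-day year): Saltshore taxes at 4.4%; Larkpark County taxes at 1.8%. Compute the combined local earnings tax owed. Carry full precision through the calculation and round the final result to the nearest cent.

Saltshore, January 1 – March 16, 2013: 75 days → £66,500 × 4.4% × 75/365 = £601.2329
Larkpark County, March 17 – December 31, 2013: 290 days → £66,500 × 1.8% × 290/365 = £951.0411
Total = £1,552.2740

£1,552.27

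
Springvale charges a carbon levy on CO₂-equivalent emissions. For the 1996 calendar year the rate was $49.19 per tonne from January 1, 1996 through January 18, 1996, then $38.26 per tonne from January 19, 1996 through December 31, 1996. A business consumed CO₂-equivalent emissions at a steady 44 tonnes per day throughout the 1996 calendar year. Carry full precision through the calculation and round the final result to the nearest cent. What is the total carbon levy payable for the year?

January 1 – January 18, 1996: 18 days × 44 tonnes/day = 792 tonnes at $49.19/tonne → $38,958.48
January 19 – December 31, 1996: 348 days × 44 tonnes/day = 15,312 tonnes at $38.26/tonne → $585,837.12

$624,795.60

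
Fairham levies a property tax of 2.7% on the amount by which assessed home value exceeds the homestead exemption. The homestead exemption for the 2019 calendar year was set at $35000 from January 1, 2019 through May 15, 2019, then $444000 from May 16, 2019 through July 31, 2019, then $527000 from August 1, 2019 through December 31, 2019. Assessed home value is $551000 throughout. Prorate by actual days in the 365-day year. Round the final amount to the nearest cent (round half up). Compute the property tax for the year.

$6034.02

January 1 – May 15, 2019: 135 days, exemption $35000 → ($551000 − $35000) × 2.7% × 135/365 = $5152.9315
May 16 – July 31, 2019: 77 days, exemption $444000 → ($551000 − $444000) × 2.7% × 77/365 = $609.4603
August 1 – December 31, 2019: 153 days, exemption $527000 → ($551000 − $527000) × 2.7% × 153/365 = $271.6274
Total = $6034.0192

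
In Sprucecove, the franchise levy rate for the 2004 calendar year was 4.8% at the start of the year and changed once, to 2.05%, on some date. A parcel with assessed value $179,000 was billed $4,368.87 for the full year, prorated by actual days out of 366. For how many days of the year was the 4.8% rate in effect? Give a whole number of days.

52 days

Let d = days at the first rate; then 366 − d days at the second rate.
$179,000 × [4.8%·d + 2.05%·(366−d)] / 366 = $4,368.87
Solving gives d = 52, so the new rate took effect on 22 Feb 2004.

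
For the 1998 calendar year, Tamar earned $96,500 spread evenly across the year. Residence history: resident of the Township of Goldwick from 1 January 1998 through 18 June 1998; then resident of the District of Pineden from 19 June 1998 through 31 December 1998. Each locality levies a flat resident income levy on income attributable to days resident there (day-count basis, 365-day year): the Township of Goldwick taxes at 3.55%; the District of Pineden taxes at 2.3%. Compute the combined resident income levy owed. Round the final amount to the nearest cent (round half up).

The Township of Goldwick, 1 January – 18 June 1998: 169 days → $96,500 × 3.55% × 169/365 = $1,586.1692
The District of Pineden, 19 June – 31 December 1998: 196 days → $96,500 × 2.3% × 196/365 = $1,191.8411
Total = $2,778.0103

$2,778.01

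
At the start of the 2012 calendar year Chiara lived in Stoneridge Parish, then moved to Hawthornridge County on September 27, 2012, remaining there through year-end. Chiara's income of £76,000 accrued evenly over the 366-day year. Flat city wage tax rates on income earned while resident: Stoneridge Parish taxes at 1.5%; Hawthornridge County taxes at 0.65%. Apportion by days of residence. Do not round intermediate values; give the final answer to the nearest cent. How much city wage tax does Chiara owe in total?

Stoneridge Parish, January 1 – September 26, 2012: 270 days → £76,000 × 1.5% × 270/366 = £840.9836
Hawthornridge County, September 27 – December 31, 2012: 96 days → £76,000 × 0.65% × 96/366 = £129.5738
Total = £970.5574

£970.56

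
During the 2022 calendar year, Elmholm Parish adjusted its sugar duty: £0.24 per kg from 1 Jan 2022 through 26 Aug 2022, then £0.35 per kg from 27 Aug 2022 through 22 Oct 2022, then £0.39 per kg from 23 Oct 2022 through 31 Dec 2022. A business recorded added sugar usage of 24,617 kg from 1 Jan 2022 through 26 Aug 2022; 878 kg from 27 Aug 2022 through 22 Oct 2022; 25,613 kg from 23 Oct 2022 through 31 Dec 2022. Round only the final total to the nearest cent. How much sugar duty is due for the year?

1 Jan – 26 Aug 2022: 24,617 kg at £0.24/kg → £5,908.08
27 Aug – 22 Oct 2022: 878 kg at £0.35/kg → £307.30
23 Oct – 31 Dec 2022: 25,613 kg at £0.39/kg → £9,989.07

£16,204.45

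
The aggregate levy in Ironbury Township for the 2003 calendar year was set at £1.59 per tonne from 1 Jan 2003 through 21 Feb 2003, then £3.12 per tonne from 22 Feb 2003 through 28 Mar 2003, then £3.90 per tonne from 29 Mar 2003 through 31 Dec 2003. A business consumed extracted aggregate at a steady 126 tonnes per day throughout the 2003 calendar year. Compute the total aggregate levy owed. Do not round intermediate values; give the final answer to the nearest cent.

£160,786.08

1 Jan – 21 Feb 2003: 52 days × 126 tonnes/day = 6,552 tonnes at £1.59/tonne → £10,417.68
22 Feb – 28 Mar 2003: 35 days × 126 tonnes/day = 4,410 tonnes at £3.12/tonne → £13,759.20
29 Mar – 31 Dec 2003: 278 days × 126 tonnes/day = 35,028 tonnes at £3.90/tonne → £136,609.20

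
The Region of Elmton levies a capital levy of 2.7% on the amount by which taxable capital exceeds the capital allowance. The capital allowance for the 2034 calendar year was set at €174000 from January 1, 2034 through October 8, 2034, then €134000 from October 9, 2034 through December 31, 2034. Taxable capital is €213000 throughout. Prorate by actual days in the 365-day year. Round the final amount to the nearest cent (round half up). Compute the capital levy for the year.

January 1 – October 8, 2034: 281 days, exemption €174000 → (€213000 − €174000) × 2.7% × 281/365 = €810.6658
October 9 – December 31, 2034: 84 days, exemption €134000 → (€213000 − €134000) × 2.7% × 84/365 = €490.8822
Total = €1301.5479

€1301.55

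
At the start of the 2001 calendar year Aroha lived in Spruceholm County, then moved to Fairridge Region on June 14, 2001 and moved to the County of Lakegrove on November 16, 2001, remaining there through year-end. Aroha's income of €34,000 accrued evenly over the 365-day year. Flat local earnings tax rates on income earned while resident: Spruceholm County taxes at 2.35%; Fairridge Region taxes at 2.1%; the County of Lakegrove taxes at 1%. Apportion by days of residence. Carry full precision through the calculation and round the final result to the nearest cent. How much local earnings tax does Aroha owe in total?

Spruceholm County, January 1 – June 13, 2001: 164 days → €34,000 × 2.35% × 164/365 = €359.0027
Fairridge Region, June 14 – November 15, 2001: 155 days → €34,000 × 2.1% × 155/365 = €303.2055
The County of Lakegrove, November 16 – December 31, 2001: 46 days → €34,000 × 1% × 46/365 = €42.8493
Total = €705.0575

€705.06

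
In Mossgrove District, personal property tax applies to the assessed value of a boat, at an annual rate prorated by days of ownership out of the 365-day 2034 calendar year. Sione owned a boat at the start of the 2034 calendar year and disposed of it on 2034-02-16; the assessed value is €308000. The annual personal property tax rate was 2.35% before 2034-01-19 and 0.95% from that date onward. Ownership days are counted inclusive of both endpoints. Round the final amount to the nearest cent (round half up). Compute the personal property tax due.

2034-01-01 to 2034-01-18: 18 days at 2.35% → €308000 × 2.35% × 18/365 = €356.9425
2034-01-19 to 2034-02-16: 29 days at 0.95% → €308000 × 0.95% × 29/365 = €232.4767
Total = €589.4192

€589.42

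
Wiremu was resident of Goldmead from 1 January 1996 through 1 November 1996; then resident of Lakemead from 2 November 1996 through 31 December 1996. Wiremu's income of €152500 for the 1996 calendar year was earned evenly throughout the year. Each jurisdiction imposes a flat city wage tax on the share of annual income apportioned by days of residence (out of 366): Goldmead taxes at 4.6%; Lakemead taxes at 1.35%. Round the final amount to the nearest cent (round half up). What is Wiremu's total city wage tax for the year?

Goldmead, 1 January – 1 November 1996: 306 days → €152500 × 4.6% × 306/366 = €5865.0000
Lakemead, 2 November – 31 December 1996: 60 days → €152500 × 1.35% × 60/366 = €337.5000
Total = €6202.5000

€6202.50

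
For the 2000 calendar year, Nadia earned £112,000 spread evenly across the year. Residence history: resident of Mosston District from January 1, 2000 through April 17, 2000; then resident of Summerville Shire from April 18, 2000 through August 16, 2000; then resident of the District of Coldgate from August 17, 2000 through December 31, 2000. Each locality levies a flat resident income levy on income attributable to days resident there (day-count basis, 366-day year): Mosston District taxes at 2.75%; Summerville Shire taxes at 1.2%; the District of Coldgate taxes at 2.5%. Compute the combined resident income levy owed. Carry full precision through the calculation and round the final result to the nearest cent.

£2,401.27

Mosston District, January 1 – April 17, 2000: 108 days → £112,000 × 2.75% × 108/366 = £908.8525
Summerville Shire, April 18 – August 16, 2000: 121 days → £112,000 × 1.2% × 121/366 = £444.3279
The District of Coldgate, August 17 – December 31, 2000: 137 days → £112,000 × 2.5% × 137/366 = £1,048.0874
Total = £2,401.2678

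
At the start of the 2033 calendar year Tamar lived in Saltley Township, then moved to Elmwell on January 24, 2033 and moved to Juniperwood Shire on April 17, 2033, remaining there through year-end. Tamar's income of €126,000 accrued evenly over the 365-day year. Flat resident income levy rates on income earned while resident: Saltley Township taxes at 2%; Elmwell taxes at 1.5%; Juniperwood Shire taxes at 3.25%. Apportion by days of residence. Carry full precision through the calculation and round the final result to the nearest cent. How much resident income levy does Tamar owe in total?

€3,494.34

Saltley Township, January 1 – January 23, 2033: 23 days → €126,000 × 2% × 23/365 = €158.7945
Elmwell, January 24 – April 16, 2033: 83 days → €126,000 × 1.5% × 83/365 = €429.7808
Juniperwood Shire, April 17 – December 31, 2033: 259 days → €126,000 × 3.25% × 259/365 = €2,905.7671
Total = €3,494.3425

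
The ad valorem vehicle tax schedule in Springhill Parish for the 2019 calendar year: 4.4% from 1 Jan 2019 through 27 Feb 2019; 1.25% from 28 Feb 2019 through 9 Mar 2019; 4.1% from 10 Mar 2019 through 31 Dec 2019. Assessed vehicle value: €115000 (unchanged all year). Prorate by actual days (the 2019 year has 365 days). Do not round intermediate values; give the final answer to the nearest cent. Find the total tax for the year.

€4680.03

1 Jan – 27 Feb 2019: 58 days at 4.4% → €115000 × 4.4% × 58/365 = €804.0548
28 Feb – 9 Mar 2019: 10 days at 1.25% → €115000 × 1.25% × 10/365 = €39.3836
10 Mar – 31 Dec 2019: 297 days at 4.1% → €115000 × 4.1% × 297/365 = €3836.5890
Total = €4680.0274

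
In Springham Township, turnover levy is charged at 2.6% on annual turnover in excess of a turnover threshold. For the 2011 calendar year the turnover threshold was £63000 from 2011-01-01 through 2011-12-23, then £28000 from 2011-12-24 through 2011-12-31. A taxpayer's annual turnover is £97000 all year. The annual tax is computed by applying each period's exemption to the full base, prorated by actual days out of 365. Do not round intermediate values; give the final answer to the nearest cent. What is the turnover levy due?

2011-01-01 to 2011-12-23: 357 days, exemption £63000 → (£97000 − £63000) × 2.6% × 357/365 = £864.6247
2011-12-24 to 2011-12-31: 8 days, exemption £28000 → (£97000 − £28000) × 2.6% × 8/365 = £39.3205
Total = £903.9452

£903.95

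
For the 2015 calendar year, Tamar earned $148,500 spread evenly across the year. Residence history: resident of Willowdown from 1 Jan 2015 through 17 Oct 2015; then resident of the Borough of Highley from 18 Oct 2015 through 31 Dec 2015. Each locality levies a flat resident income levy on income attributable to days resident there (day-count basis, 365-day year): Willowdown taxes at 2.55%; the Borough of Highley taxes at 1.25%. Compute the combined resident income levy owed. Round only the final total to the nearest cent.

Willowdown, 1 Jan – 17 Oct 2015: 290 days → $148,500 × 2.55% × 290/365 = $3,008.6507
The Borough of Highley, 18 Oct – 31 Dec 2015: 75 days → $148,500 × 1.25% × 75/365 = $381.4212
Total = $3,390.0719

$3,390.07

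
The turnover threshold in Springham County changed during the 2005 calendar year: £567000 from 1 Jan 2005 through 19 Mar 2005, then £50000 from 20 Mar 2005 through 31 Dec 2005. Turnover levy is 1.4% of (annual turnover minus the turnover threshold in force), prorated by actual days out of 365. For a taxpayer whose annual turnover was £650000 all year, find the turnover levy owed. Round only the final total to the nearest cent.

£6853.25

1 Jan – 19 Mar 2005: 78 days, exemption £567000 → (£650000 − £567000) × 1.4% × 78/365 = £248.3178
20 Mar – 31 Dec 2005: 287 days, exemption £50000 → (£650000 − £50000) × 1.4% × 287/365 = £6604.9315
Total = £6853.2493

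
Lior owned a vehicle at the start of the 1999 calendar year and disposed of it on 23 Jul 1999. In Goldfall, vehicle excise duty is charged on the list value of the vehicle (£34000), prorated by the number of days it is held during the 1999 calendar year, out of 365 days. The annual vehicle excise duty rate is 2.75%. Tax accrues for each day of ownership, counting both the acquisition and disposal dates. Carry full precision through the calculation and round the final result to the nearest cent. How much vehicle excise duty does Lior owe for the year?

Days held (1 Jan – 23 Jul 1999): 204 out of 365
Tax = £34000 × 2.75% × 204/365 = £522.5753

£522.58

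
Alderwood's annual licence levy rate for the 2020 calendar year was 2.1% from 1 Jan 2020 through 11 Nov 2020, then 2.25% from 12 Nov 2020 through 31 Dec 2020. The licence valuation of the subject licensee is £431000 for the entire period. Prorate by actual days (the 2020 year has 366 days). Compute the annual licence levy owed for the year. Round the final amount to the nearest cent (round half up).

£9139.32

1 Jan – 11 Nov 2020: 316 days at 2.1% → £431000 × 2.1% × 316/366 = £7814.5246
12 Nov – 31 Dec 2020: 50 days at 2.25% → £431000 × 2.25% × 50/366 = £1324.7951
Total = £9139.3197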